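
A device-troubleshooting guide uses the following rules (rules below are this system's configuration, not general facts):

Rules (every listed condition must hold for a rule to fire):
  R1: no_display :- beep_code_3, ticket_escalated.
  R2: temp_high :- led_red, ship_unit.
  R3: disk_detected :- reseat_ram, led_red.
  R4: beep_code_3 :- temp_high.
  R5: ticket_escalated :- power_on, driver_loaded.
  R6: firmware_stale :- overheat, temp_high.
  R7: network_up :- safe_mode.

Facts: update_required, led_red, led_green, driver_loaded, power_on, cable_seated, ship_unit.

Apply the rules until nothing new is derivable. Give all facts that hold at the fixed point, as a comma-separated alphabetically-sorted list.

Round 1: R2 [temp_high :- led_red, ship_unit.]; R5 [ticket_escalated :- power_on, driver_loaded.]. Adds temp_high, ticket_escalated.
Round 2: R4 [beep_code_3 :- temp_high.]. Adds beep_code_3.
Round 3: R1 [no_display :- beep_code_3, ticket_escalated.]. Adds no_display.

beep_code_3, cable_seated, driver_loaded, led_green, led_red, no_display, power_on, ship_unit, temp_high, ticket_escalated, update_required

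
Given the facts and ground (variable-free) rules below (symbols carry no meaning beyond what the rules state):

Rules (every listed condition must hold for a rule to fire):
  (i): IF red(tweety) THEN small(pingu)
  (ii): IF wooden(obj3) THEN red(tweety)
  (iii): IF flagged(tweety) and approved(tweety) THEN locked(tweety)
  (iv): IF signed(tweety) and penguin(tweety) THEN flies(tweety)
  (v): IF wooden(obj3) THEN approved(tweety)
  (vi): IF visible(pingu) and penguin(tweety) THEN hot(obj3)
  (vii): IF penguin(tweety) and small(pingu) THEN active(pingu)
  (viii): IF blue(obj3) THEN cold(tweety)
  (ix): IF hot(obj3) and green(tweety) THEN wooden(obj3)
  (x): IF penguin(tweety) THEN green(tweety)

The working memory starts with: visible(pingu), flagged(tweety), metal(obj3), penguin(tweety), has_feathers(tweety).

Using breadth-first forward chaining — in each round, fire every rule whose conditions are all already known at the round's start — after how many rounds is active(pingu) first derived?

[1] (vi) [IF visible(pingu) and penguin(tweety) THEN hot(obj3)]; (x) [IF penguin(tweety) THEN green(tweety)]. ⇒ new: hot(obj3), green(tweety).
[2] (ix) [IF hot(obj3) and green(tweety) THEN wooden(obj3)]. ⇒ new: wooden(obj3).
[3] (ii) [IF wooden(obj3) THEN red(tweety)]; (v) [IF wooden(obj3) THEN approved(tweety)]. ⇒ new: red(tweety), approved(tweety).
[4] (i) [IF red(tweety) THEN small(pingu)]; (iii) [IF flagged(tweety) and approved(tweety) THEN locked(tweety)]. ⇒ new: small(pingu), locked(tweety).
[5] (vii) [IF penguin(tweety) and small(pingu) THEN active(pingu)]. ⇒ new: active(pingu).
active(pingu) first appears in round 5.

5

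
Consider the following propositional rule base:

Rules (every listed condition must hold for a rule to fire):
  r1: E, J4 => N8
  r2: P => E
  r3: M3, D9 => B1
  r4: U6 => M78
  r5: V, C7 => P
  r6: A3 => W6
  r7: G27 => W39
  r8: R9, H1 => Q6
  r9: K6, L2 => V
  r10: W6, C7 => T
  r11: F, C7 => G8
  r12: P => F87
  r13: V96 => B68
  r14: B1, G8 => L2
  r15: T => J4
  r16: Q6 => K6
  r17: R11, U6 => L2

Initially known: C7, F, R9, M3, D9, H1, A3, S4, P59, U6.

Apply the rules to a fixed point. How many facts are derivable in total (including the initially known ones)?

Round 1: r3 [M3, D9 => B1]; r4 [U6 => M78]; r6 [A3 => W6]; r8 [R9, H1 => Q6]; r11 [F, C7 => G8]. Adds B1, M78, W6, Q6, G8.
Round 2: r10 [W6, C7 => T]; r14 [B1, G8 => L2]; r16 [Q6 => K6]. Adds T, L2, K6.
Round 3: r9 [K6, L2 => V]; r15 [T => J4]. Adds V, J4.
Round 4: r5 [V, C7 => P]. Adds P.
Round 5: r2 [P => E]; r12 [P => F87]. Adds E, F87.
Round 6: r1 [E, J4 => N8]. Adds N8.
Closure: {A3, B1, C7, D9, E, F, F87, G8, H1, J4, K6, L2, M3, M78, N8, P, P59, Q6, R9, S4, T, U6, V, W6} — 24 facts.

24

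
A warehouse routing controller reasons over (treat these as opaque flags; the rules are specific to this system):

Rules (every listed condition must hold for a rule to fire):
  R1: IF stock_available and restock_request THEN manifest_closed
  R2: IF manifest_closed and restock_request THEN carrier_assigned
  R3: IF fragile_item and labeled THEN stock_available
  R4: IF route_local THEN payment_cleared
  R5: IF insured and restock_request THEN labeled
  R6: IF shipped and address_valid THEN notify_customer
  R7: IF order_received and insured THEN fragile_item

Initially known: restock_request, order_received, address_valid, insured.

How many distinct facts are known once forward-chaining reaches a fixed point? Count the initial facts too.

9

Round 1 — R5, R7, derive labeled, fragile_item.
Round 2 — R3, derive stock_available.
Round 3 — R1, derive manifest_closed.
Round 4 — R2, derive carrier_assigned.
Closure: {address_valid, carrier_assigned, fragile_item, insured, labeled, manifest_closed, order_received, restock_request, stock_available} — 9 facts.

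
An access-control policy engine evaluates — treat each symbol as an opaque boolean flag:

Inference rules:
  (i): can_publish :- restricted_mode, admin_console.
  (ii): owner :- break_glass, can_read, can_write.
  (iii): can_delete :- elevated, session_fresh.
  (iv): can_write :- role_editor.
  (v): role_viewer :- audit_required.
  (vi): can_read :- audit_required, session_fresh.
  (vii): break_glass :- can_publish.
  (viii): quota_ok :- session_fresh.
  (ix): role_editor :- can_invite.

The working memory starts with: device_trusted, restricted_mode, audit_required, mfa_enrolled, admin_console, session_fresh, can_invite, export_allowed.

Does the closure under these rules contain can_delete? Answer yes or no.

no

Round 1 — (i), (v), (vi), (viii), (ix), derive can_publish, role_viewer, can_read, quota_ok, role_editor.
Round 2 — (iv), (vii), derive can_write, break_glass.
Round 3 — (ii), derive owner.
Fixed point reached. can_delete is concluded only by (iii); (iii) needs elevated (never derived).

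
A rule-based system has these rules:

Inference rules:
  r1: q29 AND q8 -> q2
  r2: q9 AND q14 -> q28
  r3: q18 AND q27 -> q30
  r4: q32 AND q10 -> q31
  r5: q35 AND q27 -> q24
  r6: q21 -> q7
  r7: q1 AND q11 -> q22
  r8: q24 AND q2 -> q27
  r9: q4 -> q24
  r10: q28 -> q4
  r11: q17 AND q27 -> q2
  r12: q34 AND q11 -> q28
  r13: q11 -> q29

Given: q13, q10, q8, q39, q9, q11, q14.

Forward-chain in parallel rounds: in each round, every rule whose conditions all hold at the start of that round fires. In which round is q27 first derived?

4

Round 1: r2 [q9 AND q14 -> q28]; r13 [q11 -> q29]. Adds q28, q29.
Round 2: r1 [q29 AND q8 -> q2]; r10 [q28 -> q4]. Adds q2, q4.
Round 3: r9 [q4 -> q24]. Adds q24.
Round 4: r8 [q24 AND q2 -> q27]. Adds q27.
q27 first appears in round 4.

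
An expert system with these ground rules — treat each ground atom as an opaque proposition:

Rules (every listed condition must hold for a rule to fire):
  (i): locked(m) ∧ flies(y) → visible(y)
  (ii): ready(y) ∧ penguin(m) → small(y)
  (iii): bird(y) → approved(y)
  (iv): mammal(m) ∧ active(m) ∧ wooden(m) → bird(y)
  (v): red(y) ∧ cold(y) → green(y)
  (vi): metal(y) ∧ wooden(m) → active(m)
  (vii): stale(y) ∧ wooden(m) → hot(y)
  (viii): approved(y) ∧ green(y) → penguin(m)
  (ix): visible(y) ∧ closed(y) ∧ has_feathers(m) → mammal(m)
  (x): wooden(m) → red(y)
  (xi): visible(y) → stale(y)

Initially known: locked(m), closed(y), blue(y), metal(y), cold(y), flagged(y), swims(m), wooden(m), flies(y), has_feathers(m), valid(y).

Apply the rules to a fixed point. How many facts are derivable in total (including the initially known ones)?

21

Round 1: (i) [locked(m) ∧ flies(y) → visible(y)]; (vi) [metal(y) ∧ wooden(m) → active(m)]; (x) [wooden(m) → red(y)]. Adds visible(y), active(m), red(y).
Round 2: (v) [red(y) ∧ cold(y) → green(y)]; (ix) [visible(y) ∧ closed(y) ∧ has_feathers(m) → mammal(m)]; (xi) [visible(y) → stale(y)]. Adds green(y), mammal(m), stale(y).
Round 3: (iv) [mammal(m) ∧ active(m) ∧ wooden(m) → bird(y)]; (vii) [stale(y) ∧ wooden(m) → hot(y)]. Adds bird(y), hot(y).
Round 4: (iii) [bird(y) → approved(y)]. Adds approved(y).
Round 5: (viii) [approved(y) ∧ green(y) → penguin(m)]. Adds penguin(m).
Closure: {active(m), approved(y), bird(y), blue(y), closed(y), cold(y), flagged(y), flies(y), green(y), has_feathers(m), hot(y), locked(m), mammal(m), metal(y), penguin(m), red(y), stale(y), swims(m), valid(y), visible(y), wooden(m)} — 21 facts.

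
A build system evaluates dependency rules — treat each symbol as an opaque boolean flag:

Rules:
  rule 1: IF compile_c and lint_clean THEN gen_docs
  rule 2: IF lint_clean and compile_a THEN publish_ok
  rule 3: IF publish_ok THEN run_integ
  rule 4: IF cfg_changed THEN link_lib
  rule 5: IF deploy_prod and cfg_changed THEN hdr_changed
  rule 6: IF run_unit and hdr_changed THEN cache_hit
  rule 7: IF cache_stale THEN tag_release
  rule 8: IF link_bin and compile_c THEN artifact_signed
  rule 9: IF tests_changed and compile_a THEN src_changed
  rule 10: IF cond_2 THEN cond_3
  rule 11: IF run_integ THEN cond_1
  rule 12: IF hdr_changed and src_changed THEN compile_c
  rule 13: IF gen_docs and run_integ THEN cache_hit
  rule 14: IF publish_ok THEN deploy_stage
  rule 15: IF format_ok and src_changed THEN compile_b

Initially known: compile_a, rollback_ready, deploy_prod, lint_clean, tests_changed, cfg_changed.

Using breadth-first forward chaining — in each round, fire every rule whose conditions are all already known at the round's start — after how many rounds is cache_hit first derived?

4

Round 1 fires rule 2, rule 4, rule 5, rule 9, giving publish_ok, link_lib, hdr_changed, src_changed.
Round 2 fires rule 3, rule 12, rule 14, giving run_integ, compile_c, deploy_stage.
Round 3 fires rule 1, rule 11, giving gen_docs, cond_1.
Round 4 fires rule 13, giving cache_hit.
cache_hit first appears in round 4.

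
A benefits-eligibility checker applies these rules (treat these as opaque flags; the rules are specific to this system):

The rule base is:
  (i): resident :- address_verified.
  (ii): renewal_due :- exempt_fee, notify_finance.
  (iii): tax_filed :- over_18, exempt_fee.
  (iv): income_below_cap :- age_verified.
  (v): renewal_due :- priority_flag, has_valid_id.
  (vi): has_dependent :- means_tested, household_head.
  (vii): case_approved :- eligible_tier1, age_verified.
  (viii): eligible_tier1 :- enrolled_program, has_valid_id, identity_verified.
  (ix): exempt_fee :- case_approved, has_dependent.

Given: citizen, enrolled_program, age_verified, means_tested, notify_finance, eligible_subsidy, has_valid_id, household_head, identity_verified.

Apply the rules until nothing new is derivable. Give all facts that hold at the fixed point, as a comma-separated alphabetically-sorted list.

Round 1: (iv) [income_below_cap :- age_verified.]; (vi) [has_dependent :- means_tested, household_head.]; (viii) [eligible_tier1 :- enrolled_program, has_valid_id, identity_verified.]. Adds income_below_cap, has_dependent, eligible_tier1.
Round 2: (vii) [case_approved :- eligible_tier1, age_verified.]. Adds case_approved.
Round 3: (ix) [exempt_fee :- case_approved, has_dependent.]. Adds exempt_fee.
Round 4: (ii) [renewal_due :- exempt_fee, notify_finance.]. Adds renewal_due.

age_verified, case_approved, citizen, eligible_subsidy, eligible_tier1, enrolled_program, exempt_fee, has_dependent, has_valid_id, household_head, identity_verified, income_below_cap, means_tested, notify_finance, renewal_due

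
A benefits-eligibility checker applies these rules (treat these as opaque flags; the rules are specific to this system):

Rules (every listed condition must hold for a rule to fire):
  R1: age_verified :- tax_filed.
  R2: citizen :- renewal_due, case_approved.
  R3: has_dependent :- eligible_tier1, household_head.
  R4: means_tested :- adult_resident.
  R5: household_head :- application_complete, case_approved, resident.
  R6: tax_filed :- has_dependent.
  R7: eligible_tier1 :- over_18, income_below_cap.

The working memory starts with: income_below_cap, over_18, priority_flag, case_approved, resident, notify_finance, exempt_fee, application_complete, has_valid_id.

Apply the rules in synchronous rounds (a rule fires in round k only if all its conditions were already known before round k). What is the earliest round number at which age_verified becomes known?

4

[1] R5 [household_head :- application_complete, case_approved, resident.]; R7 [eligible_tier1 :- over_18, income_below_cap.]. ⇒ new: household_head, eligible_tier1.
[2] R3 [has_dependent :- eligible_tier1, household_head.]. ⇒ new: has_dependent.
[3] R6 [tax_filed :- has_dependent.]. ⇒ new: tax_filed.
[4] R1 [age_verified :- tax_filed.]. ⇒ new: age_verified.
age_verified first appears in round 4.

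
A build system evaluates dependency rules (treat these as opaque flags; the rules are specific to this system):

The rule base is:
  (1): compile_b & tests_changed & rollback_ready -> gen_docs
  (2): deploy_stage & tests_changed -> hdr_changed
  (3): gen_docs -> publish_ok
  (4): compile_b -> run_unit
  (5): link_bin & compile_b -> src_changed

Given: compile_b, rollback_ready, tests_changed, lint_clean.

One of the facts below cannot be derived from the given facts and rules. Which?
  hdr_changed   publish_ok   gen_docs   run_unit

Round 1: (1) [compile_b & tests_changed & rollback_ready -> gen_docs]; (4) [compile_b -> run_unit]. Adds gen_docs, run_unit.
Round 2: (3) [gen_docs -> publish_ok]. Adds publish_ok.
Derived: run_unit (round 1), publish_ok (round 2), gen_docs (round 1). hdr_changed never appears in any round.

hdr_changed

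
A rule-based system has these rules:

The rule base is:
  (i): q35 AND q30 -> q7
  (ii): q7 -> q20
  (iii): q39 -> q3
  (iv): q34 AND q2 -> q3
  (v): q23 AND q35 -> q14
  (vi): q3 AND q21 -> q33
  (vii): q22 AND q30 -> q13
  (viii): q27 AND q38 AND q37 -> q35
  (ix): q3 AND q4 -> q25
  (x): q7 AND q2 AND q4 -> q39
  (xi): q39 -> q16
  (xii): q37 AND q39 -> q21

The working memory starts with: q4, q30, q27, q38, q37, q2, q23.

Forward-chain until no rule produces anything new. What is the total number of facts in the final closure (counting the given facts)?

17

Round 1 fires (viii), giving q35.
Round 2 fires (i), (v), giving q7, q14.
Round 3 fires (ii), (x), giving q20, q39.
Round 4 fires (iii), (xi), (xii), giving q3, q16, q21.
Round 5 fires (vi), (ix), giving q33, q25.
Closure: {q14, q16, q2, q20, q21, q23, q25, q27, q3, q30, q33, q35, q37, q38, q39, q4, q7} — 17 facts.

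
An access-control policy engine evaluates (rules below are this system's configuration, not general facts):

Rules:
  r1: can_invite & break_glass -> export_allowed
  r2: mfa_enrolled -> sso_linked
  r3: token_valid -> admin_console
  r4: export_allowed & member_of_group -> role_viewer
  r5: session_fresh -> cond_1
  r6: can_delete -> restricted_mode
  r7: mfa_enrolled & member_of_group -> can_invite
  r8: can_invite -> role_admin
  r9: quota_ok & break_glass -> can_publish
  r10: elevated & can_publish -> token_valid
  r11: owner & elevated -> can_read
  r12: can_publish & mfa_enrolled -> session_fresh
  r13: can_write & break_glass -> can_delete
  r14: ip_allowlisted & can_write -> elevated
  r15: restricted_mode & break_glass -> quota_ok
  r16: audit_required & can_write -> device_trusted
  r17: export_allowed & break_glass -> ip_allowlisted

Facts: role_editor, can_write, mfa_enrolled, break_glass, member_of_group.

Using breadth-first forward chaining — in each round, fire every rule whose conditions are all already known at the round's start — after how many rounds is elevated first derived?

Round 1: r2 [mfa_enrolled -> sso_linked]; r7 [mfa_enrolled & member_of_group -> can_invite]; r13 [can_write & break_glass -> can_delete]. New: sso_linked, can_invite, can_delete.
Round 2: r1 [can_invite & break_glass -> export_allowed]; r6 [can_delete -> restricted_mode]; r8 [can_invite -> role_admin]. New: export_allowed, restricted_mode, role_admin.
Round 3: r4 [export_allowed & member_of_group -> role_viewer]; r15 [restricted_mode & break_glass -> quota_ok]; r17 [export_allowed & break_glass -> ip_allowlisted]. New: role_viewer, quota_ok, ip_allowlisted.
Round 4: r9 [quota_ok & break_glass -> can_publish]; r14 [ip_allowlisted & can_write -> elevated]. New: can_publish, elevated.
elevated first appears in round 4.

4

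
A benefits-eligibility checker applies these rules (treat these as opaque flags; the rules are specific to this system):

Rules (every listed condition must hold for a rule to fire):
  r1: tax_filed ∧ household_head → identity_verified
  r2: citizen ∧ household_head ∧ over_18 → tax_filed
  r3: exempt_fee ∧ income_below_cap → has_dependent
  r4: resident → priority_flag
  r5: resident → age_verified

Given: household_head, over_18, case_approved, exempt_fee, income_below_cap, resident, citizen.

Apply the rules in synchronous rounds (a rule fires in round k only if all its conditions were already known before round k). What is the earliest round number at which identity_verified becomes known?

Round 1 fires r2, r3, r4, r5, giving tax_filed, has_dependent, priority_flag, age_verified.
Round 2 fires r1, giving identity_verified.
identity_verified first appears in round 2.

2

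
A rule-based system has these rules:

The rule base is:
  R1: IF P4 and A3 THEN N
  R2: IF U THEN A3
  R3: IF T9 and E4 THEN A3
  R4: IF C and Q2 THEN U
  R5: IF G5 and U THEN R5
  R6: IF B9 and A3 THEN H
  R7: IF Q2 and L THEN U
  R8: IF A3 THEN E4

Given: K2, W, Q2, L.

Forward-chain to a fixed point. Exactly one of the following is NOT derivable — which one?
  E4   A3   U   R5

R5

Round 1: R7 [IF Q2 and L THEN U]. New: U.
Round 2: R2 [IF U THEN A3]. New: A3.
Round 3: R8 [IF A3 THEN E4]. New: E4.
Derived: A3 (round 2), E4 (round 3), U (round 1). R5 never appears in any round.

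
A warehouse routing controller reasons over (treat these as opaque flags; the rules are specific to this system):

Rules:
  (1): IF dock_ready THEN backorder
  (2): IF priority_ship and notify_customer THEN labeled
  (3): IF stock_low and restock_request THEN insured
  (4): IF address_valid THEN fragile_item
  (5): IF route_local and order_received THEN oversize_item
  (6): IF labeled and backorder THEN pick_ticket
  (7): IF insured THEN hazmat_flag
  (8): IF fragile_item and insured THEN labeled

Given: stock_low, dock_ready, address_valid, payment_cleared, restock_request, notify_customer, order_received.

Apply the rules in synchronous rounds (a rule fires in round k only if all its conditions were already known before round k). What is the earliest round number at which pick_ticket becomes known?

Round 1: (1) [IF dock_ready THEN backorder]; (3) [IF stock_low and restock_request THEN insured]; (4) [IF address_valid THEN fragile_item]. New: backorder, insured, fragile_item.
Round 2: (7) [IF insured THEN hazmat_flag]; (8) [IF fragile_item and insured THEN labeled]. New: hazmat_flag, labeled.
Round 3: (6) [IF labeled and backorder THEN pick_ticket]. New: pick_ticket.
pick_ticket first appears in round 3.

3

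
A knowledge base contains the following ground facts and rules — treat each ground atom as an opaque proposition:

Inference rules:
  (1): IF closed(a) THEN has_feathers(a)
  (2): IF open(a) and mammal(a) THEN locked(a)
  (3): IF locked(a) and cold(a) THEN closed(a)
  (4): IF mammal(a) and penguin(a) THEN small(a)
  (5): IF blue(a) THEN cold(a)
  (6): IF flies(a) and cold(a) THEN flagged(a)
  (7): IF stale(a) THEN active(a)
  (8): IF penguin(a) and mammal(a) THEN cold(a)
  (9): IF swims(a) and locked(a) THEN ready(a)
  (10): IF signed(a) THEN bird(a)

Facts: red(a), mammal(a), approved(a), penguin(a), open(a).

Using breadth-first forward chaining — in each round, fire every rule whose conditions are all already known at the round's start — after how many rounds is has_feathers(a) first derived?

Round 1 — (2), (4), (8), derive locked(a), small(a), cold(a).
Round 2 — (3), derive closed(a).
Round 3 — (1), derive has_feathers(a).
has_feathers(a) first appears in round 3.

3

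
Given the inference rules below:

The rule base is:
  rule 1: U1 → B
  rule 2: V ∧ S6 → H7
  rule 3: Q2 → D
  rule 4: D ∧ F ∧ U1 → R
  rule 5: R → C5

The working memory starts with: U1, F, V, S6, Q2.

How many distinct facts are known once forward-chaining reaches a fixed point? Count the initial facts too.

10

[1] rule 1 [U1 → B]; rule 2 [V ∧ S6 → H7]; rule 3 [Q2 → D]. ⇒ new: B, H7, D.
[2] rule 4 [D ∧ F ∧ U1 → R]. ⇒ new: R.
[3] rule 5 [R → C5]. ⇒ new: C5.
Closure: {B, C5, D, F, H7, Q2, R, S6, U1, V} — 10 facts.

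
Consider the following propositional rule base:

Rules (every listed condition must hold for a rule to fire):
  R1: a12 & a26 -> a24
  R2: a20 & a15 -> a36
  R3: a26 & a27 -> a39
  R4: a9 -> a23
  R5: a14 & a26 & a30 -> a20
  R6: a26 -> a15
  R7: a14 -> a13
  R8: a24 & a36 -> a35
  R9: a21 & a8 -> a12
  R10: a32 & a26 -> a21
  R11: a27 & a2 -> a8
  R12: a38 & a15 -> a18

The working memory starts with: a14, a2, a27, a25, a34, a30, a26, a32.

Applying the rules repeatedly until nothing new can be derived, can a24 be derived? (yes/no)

yes

Round 1 — R3, R5, R6, R7, R10, R11, derive a39, a20, a15, a13, a21, a8.
Round 2 — R2, R9, derive a36, a12.
Round 3 — R1, derive a24.
Round 4 — R8, derive a35.
a24 appears in round 3, so it is derivable.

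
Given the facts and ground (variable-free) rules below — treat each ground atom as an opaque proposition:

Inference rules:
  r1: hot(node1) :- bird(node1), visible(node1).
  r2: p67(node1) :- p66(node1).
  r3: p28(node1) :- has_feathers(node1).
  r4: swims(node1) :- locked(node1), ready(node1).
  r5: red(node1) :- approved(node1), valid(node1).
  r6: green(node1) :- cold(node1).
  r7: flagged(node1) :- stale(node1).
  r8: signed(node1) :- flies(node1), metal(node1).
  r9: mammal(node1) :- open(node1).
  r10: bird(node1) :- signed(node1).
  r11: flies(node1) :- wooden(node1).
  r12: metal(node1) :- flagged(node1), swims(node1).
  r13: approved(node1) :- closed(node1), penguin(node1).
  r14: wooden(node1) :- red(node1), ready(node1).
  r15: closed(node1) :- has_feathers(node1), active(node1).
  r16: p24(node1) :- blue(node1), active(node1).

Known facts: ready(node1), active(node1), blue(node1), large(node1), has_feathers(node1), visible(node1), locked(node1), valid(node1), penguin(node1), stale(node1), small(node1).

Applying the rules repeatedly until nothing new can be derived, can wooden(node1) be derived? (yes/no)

Round 1 fires r3, r4, r7, r15, r16, giving p28(node1), swims(node1), flagged(node1), closed(node1), p24(node1).
Round 2 fires r12, r13, giving metal(node1), approved(node1).
Round 3 fires r5, giving red(node1).
Round 4 fires r14, giving wooden(node1).
Round 5 fires r11, giving flies(node1).
Round 6 fires r8, giving signed(node1).
Round 7 fires r10, giving bird(node1).
Round 8 fires r1, giving hot(node1).
wooden(node1) appears in round 4, so it is derivable.

yes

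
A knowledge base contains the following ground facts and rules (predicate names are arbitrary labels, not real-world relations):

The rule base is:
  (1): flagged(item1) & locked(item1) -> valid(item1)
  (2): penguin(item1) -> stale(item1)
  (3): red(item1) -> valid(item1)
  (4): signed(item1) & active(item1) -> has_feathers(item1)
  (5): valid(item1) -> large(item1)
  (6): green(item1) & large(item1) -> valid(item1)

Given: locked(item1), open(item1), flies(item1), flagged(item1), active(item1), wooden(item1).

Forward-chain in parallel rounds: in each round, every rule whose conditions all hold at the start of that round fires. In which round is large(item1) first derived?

Round 1 fires (1), giving valid(item1).
Round 2 fires (5), giving large(item1).
large(item1) first appears in round 2.

2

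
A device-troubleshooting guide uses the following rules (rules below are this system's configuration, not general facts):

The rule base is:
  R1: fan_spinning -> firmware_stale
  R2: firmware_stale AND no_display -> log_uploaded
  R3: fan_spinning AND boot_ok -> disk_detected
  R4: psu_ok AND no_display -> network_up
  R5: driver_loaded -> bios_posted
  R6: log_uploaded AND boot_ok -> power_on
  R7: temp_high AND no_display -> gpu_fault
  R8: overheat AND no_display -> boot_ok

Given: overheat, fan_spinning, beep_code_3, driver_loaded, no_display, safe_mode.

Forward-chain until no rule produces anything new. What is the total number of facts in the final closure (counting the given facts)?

12

Round 1 — R1, R5, R8, derive firmware_stale, bios_posted, boot_ok.
Round 2 — R2, R3, derive log_uploaded, disk_detected.
Round 3 — R6, derive power_on.
Closure: {beep_code_3, bios_posted, boot_ok, disk_detected, driver_loaded, fan_spinning, firmware_stale, log_uploaded, no_display, overheat, power_on, safe_mode} — 12 facts.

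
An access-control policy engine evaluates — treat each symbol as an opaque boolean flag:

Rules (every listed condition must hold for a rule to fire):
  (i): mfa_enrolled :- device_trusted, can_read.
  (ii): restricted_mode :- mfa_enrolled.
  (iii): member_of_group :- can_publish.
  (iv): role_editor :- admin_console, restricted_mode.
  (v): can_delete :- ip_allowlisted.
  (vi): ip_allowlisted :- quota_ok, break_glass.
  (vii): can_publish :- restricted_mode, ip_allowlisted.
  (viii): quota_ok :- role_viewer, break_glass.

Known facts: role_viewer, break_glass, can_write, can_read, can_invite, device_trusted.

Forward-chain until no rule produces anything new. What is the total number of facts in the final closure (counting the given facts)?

13

Round 1: (i) [mfa_enrolled :- device_trusted, can_read.]; (viii) [quota_ok :- role_viewer, break_glass.]. Adds mfa_enrolled, quota_ok.
Round 2: (ii) [restricted_mode :- mfa_enrolled.]; (vi) [ip_allowlisted :- quota_ok, break_glass.]. Adds restricted_mode, ip_allowlisted.
Round 3: (v) [can_delete :- ip_allowlisted.]; (vii) [can_publish :- restricted_mode, ip_allowlisted.]. Adds can_delete, can_publish.
Round 4: (iii) [member_of_group :- can_publish.]. Adds member_of_group.
Closure: {break_glass, can_delete, can_invite, can_publish, can_read, can_write, device_trusted, ip_allowlisted, member_of_group, mfa_enrolled, quota_ok, restricted_mode, role_viewer} — 13 facts.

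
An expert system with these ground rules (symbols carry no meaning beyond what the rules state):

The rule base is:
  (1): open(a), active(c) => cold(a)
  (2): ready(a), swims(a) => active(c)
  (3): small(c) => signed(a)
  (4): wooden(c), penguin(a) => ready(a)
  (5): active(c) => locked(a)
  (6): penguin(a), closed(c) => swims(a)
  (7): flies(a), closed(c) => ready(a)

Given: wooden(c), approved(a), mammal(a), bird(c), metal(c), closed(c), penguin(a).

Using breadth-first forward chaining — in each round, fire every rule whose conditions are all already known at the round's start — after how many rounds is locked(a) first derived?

Round 1 fires (4), (6), giving ready(a), swims(a).
Round 2 fires (2), giving active(c).
Round 3 fires (5), giving locked(a).
locked(a) first appears in round 3.

3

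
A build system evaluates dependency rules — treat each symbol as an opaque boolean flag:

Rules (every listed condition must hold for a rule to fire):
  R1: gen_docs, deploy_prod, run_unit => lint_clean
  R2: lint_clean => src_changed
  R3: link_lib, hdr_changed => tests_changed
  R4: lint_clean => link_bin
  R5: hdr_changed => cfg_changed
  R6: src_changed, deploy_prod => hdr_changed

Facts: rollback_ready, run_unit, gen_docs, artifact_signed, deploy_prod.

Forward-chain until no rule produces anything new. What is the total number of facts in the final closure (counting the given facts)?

10

Round 1: R1 [gen_docs, deploy_prod, run_unit => lint_clean]. New: lint_clean.
Round 2: R2 [lint_clean => src_changed]; R4 [lint_clean => link_bin]. New: src_changed, link_bin.
Round 3: R6 [src_changed, deploy_prod => hdr_changed]. New: hdr_changed.
Round 4: R5 [hdr_changed => cfg_changed]. New: cfg_changed.
Closure: {artifact_signed, cfg_changed, deploy_prod, gen_docs, hdr_changed, link_bin, lint_clean, rollback_ready, run_unit, src_changed} — 10 facts.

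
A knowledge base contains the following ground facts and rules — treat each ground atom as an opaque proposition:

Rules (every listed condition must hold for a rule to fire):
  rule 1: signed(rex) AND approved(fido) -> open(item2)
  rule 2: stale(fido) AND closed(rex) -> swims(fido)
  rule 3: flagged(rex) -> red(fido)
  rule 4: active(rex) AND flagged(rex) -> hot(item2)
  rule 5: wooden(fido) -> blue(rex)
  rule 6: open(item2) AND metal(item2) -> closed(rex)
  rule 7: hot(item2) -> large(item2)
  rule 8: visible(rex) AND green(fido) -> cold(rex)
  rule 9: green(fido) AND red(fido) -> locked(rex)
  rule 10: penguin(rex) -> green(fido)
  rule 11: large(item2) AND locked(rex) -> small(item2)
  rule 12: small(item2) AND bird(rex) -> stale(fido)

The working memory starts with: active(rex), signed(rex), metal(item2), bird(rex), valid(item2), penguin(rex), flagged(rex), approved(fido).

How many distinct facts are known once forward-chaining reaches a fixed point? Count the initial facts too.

18

[1] rule 1 [signed(rex) AND approved(fido) -> open(item2)]; rule 3 [flagged(rex) -> red(fido)]; rule 4 [active(rex) AND flagged(rex) -> hot(item2)]; rule 10 [penguin(rex) -> green(fido)]. ⇒ new: open(item2), red(fido), hot(item2), green(fido).
[2] rule 6 [open(item2) AND metal(item2) -> closed(rex)]; rule 7 [hot(item2) -> large(item2)]; rule 9 [green(fido) AND red(fido) -> locked(rex)]. ⇒ new: closed(rex), large(item2), locked(rex).
[3] rule 11 [large(item2) AND locked(rex) -> small(item2)]. ⇒ new: small(item2).
[4] rule 12 [small(item2) AND bird(rex) -> stale(fido)]. ⇒ new: stale(fido).
[5] rule 2 [stale(fido) AND closed(rex) -> swims(fido)]. ⇒ new: swims(fido).
Closure: {active(rex), approved(fido), bird(rex), closed(rex), flagged(rex), green(fido), hot(item2), large(item2), locked(rex), metal(item2), open(item2), penguin(rex), red(fido), signed(rex), small(item2), stale(fido), swims(fido), valid(item2)} — 18 facts.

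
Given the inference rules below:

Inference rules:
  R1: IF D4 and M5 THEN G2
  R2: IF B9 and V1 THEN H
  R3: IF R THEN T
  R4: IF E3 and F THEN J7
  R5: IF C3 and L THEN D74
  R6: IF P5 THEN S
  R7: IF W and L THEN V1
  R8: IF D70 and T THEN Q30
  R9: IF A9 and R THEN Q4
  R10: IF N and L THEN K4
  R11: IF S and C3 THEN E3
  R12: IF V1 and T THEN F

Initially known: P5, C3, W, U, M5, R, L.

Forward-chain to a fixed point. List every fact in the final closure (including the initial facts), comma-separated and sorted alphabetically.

C3, D74, E3, F, J7, L, M5, P5, R, S, T, U, V1, W

Round 1: R3 [IF R THEN T]; R5 [IF C3 and L THEN D74]; R6 [IF P5 THEN S]; R7 [IF W and L THEN V1]. Adds T, D74, S, V1.
Round 2: R11 [IF S and C3 THEN E3]; R12 [IF V1 and T THEN F]. Adds E3, F.
Round 3: R4 [IF E3 and F THEN J7]. Adds J7.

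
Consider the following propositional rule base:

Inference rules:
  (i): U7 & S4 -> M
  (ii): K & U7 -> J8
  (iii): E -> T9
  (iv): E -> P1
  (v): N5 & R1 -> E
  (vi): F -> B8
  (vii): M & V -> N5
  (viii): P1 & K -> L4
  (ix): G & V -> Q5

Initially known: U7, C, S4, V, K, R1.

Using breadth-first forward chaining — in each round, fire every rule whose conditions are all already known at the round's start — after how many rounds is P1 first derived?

[1] (i) [U7 & S4 -> M]; (ii) [K & U7 -> J8]. ⇒ new: M, J8.
[2] (vii) [M & V -> N5]. ⇒ new: N5.
[3] (v) [N5 & R1 -> E]. ⇒ new: E.
[4] (iii) [E -> T9]; (iv) [E -> P1]. ⇒ new: T9, P1.
P1 first appears in round 4.

4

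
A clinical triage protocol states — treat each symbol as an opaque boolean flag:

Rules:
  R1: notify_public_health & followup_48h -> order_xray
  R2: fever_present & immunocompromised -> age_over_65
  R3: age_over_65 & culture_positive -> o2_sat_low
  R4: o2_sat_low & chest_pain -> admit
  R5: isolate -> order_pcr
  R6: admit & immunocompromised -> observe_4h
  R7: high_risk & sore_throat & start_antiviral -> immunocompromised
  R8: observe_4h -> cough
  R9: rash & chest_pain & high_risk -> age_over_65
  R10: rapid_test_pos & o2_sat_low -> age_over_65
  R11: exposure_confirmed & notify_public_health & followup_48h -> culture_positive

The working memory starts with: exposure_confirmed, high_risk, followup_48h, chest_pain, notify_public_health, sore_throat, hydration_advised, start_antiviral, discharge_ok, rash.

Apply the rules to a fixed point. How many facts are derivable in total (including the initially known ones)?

Round 1: R1 [notify_public_health & followup_48h -> order_xray]; R7 [high_risk & sore_throat & start_antiviral -> immunocompromised]; R9 [rash & chest_pain & high_risk -> age_over_65]; R11 [exposure_confirmed & notify_public_health & followup_48h -> culture_positive]. New: order_xray, immunocompromised, age_over_65, culture_positive.
Round 2: R3 [age_over_65 & culture_positive -> o2_sat_low]. New: o2_sat_low.
Round 3: R4 [o2_sat_low & chest_pain -> admit]. New: admit.
Round 4: R6 [admit & immunocompromised -> observe_4h]. New: observe_4h.
Round 5: R8 [observe_4h -> cough]. New: cough.
Closure: {admit, age_over_65, chest_pain, cough, culture_positive, discharge_ok, exposure_confirmed, followup_48h, high_risk, hydration_advised, immunocompromised, notify_public_health, o2_sat_low, observe_4h, order_xray, rash, sore_throat, start_antiviral} — 18 facts.

18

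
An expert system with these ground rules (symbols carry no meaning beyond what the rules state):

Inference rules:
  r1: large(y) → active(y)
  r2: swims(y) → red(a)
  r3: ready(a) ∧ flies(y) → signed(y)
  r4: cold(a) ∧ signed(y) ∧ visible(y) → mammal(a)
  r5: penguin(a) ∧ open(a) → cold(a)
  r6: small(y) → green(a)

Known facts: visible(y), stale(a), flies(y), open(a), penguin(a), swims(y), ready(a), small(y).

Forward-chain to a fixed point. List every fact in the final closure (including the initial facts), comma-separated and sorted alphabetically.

cold(a), flies(y), green(a), mammal(a), open(a), penguin(a), ready(a), red(a), signed(y), small(y), stale(a), swims(y), visible(y)

Round 1: r2 [swims(y) → red(a)]; r3 [ready(a) ∧ flies(y) → signed(y)]; r5 [penguin(a) ∧ open(a) → cold(a)]; r6 [small(y) → green(a)]. New: red(a), signed(y), cold(a), green(a).
Round 2: r4 [cold(a) ∧ signed(y) ∧ visible(y) → mammal(a)]. New: mammal(a).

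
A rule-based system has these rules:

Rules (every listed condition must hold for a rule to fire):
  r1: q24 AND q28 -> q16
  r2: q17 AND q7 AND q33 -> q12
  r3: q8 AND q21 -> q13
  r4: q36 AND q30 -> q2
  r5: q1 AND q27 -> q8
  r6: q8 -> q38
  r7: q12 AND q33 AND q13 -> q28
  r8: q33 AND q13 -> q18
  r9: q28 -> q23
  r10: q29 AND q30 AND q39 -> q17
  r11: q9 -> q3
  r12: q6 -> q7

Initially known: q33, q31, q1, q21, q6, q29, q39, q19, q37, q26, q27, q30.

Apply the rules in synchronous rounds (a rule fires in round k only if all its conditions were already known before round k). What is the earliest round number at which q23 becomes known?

[1] r5 [q1 AND q27 -> q8]; r10 [q29 AND q30 AND q39 -> q17]; r12 [q6 -> q7]. ⇒ new: q8, q17, q7.
[2] r2 [q17 AND q7 AND q33 -> q12]; r3 [q8 AND q21 -> q13]; r6 [q8 -> q38]. ⇒ new: q12, q13, q38.
[3] r7 [q12 AND q33 AND q13 -> q28]; r8 [q33 AND q13 -> q18]. ⇒ new: q28, q18.
[4] r9 [q28 -> q23]. ⇒ new: q23.
q23 first appears in round 4.

4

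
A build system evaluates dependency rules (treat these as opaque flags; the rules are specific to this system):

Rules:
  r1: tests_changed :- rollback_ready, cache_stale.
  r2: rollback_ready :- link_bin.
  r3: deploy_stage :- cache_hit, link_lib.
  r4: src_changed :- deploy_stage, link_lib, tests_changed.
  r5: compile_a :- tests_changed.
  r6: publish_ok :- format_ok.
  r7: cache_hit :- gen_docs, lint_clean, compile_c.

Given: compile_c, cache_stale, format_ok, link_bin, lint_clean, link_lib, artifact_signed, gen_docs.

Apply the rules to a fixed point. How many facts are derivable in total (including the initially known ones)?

Round 1 fires r2, r6, r7, giving rollback_ready, publish_ok, cache_hit.
Round 2 fires r1, r3, giving tests_changed, deploy_stage.
Round 3 fires r4, r5, giving src_changed, compile_a.
Closure: {artifact_signed, cache_hit, cache_stale, compile_a, compile_c, deploy_stage, format_ok, gen_docs, link_bin, link_lib, lint_clean, publish_ok, rollback_ready, src_changed, tests_changed} — 15 facts.

15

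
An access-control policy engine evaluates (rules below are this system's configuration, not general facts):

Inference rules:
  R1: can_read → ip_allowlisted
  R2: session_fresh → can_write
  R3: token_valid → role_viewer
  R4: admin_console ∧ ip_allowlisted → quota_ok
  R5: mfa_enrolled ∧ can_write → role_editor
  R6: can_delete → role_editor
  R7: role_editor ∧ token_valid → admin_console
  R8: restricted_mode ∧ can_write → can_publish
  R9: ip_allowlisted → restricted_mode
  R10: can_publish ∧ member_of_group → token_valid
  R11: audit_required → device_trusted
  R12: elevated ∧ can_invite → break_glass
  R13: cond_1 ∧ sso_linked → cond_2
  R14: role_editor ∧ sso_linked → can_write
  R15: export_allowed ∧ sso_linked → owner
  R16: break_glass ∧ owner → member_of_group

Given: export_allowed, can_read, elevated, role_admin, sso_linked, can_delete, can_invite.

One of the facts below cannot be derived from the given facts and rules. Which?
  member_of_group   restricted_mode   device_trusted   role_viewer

device_trusted

Round 1: R1 [can_read → ip_allowlisted]; R6 [can_delete → role_editor]; R12 [elevated ∧ can_invite → break_glass]; R15 [export_allowed ∧ sso_linked → owner]. Adds ip_allowlisted, role_editor, break_glass, owner.
Round 2: R9 [ip_allowlisted → restricted_mode]; R14 [role_editor ∧ sso_linked → can_write]; R16 [break_glass ∧ owner → member_of_group]. Adds restricted_mode, can_write, member_of_group.
Round 3: R8 [restricted_mode ∧ can_write → can_publish]. Adds can_publish.
Round 4: R10 [can_publish ∧ member_of_group → token_valid]. Adds token_valid.
Round 5: R3 [token_valid → role_viewer]; R7 [role_editor ∧ token_valid → admin_console]. Adds role_viewer, admin_console.
Round 6: R4 [admin_console ∧ ip_allowlisted → quota_ok]. Adds quota_ok.
Derived: role_viewer (round 5), member_of_group (round 2), restricted_mode (round 2). device_trusted never appears in any round.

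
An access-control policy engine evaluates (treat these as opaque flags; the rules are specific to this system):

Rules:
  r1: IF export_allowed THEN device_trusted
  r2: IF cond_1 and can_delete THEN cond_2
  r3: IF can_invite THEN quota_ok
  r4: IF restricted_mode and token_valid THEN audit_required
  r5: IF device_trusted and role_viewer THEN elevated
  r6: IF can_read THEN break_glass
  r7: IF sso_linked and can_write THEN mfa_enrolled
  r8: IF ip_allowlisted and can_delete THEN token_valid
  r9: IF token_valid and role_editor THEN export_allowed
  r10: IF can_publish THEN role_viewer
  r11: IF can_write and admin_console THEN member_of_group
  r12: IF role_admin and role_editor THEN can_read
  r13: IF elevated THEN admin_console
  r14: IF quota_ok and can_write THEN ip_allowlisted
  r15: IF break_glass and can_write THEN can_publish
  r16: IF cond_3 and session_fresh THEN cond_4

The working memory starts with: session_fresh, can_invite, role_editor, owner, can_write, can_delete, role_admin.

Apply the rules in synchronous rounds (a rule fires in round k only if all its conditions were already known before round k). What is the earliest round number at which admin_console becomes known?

7

Round 1 fires r3, r12, giving quota_ok, can_read.
Round 2 fires r6, r14, giving break_glass, ip_allowlisted.
Round 3 fires r8, r15, giving token_valid, can_publish.
Round 4 fires r9, r10, giving export_allowed, role_viewer.
Round 5 fires r1, giving device_trusted.
Round 6 fires r5, giving elevated.
Round 7 fires r13, giving admin_console.
admin_console first appears in round 7.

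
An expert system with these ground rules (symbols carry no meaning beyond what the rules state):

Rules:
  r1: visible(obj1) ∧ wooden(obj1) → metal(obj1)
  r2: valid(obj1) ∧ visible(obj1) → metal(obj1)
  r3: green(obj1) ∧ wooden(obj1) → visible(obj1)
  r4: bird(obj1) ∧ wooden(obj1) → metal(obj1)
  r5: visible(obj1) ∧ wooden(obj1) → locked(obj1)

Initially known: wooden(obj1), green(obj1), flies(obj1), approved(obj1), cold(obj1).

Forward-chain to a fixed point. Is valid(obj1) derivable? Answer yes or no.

no

Round 1: r3 [green(obj1) ∧ wooden(obj1) → visible(obj1)]. New: visible(obj1).
Round 2: r1 [visible(obj1) ∧ wooden(obj1) → metal(obj1)]; r5 [visible(obj1) ∧ wooden(obj1) → locked(obj1)]. New: metal(obj1), locked(obj1).
Fixed point reached. No rule has valid(obj1) as a consequent, and it is not given.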